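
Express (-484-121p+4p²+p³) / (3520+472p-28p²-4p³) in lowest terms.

(-44-15p-p²)/(320+72p+4p²)

Euclidean algorithm in ℚ[p]:
  p³+4p²-121p-484 = (-1/4)(-4p³-28p²+472p+3520) + (-3p²-3p+396)
  -4p³-28p²+472p+3520 = ((4/3)p+8)(-3p²-3p+396) + (-32p+352)
  -3p²-3p+396 = ((3/32)p+9/8)(-32p+352) + (0)
Last nonzero remainder: -32p+352. Dividing through by -32 gives the monic gcd p-11.
Cancel p-11 from numerator and denominator to get the reduced form.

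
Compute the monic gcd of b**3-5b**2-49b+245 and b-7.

b-7

Apply the Euclidean algorithm:
  b**3-5b**2-49b+245 = (b**2+2b-35)(b-7) + (0)
The last nonzero remainder b-7 is already monic.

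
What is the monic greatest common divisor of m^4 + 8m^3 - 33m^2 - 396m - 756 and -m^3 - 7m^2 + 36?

m^2 + 9m + 18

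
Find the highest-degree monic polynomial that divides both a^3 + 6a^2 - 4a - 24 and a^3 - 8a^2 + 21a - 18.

Euclidean algorithm in ℚ[a]:
  a^3 + 6a^2 - 4a - 24 = (a^3 - 8a^2 + 21a - 18) + (14a^2 - 25a - 6)
  a^3 - 8a^2 + 21a - 18 = ((1/14)a - 87/196)(14a^2 - 25a - 6) + ((2025/196)a - 2025/98)
  14a^2 - 25a - 6 = ((2744/2025)a + 196/675)((2025/196)a - 2025/98) + (0)
Last nonzero remainder: (2025/196)a - 2025/98. Dividing through by 2025/196 gives the monic gcd a - 2.

a - 2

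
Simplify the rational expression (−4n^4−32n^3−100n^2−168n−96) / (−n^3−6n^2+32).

(4n^3+16n^2+36n+24)/(n^2+2n−8)

By polynomial division,
  −4n^4−32n^3−100n^2−168n−96 = (4n+8)(−n^3−6n^2+32) + (−52n^2−296n−352)
  −n^3−6n^2+32 = ((1/52)n+1/169)(−52n^2−296n−352) + ((1440/169)n+5760/169)
  −52n^2−296n−352 = (−(2197/360)n−1859/180)((1440/169)n+5760/169) + (0)
Last nonzero remainder: (1440/169)n+5760/169. Dividing through by 1440/169 gives the monic gcd n+4.
Cancel n+4 from numerator and denominator to get the reduced form.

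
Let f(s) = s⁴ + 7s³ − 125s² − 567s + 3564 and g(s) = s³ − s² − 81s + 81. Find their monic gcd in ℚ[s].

s² − 81

Euclidean algorithm in ℚ[s]:
  s⁴ + 7s³ − 125s² − 567s + 3564 = (s + 8)(s³ − s² − 81s + 81) + (−36s² + 2916)
  s³ − s² − 81s + 81 = (−(1/36)s + 1/36)(−36s² + 2916) + (0)
Last nonzero remainder: −36s² + 2916. Dividing through by −36 gives the monic gcd s² − 81.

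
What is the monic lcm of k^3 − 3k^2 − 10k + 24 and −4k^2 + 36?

k^4 − 6k^3 − k^2 + 54k − 72

Apply the Euclidean algorithm:
  k^3 − 3k^2 − 10k + 24 = (−(1/4)k + 3/4)(−4k^2 + 36) + (−k − 3)
  −4k^2 + 36 = (4k − 12)(−k − 3) + (0)
Last nonzero remainder: −k − 3. Dividing through by −1 gives the monic gcd k + 3.
Then lcm(f, g) = f·g / gcd(f, g); expanding and making the result monic gives the answer.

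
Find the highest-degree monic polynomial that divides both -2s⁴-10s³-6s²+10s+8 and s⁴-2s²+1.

Euclidean algorithm in ℚ[s]:
  -2s⁴-10s³-6s²+10s+8 = (-2)(s⁴-2s²+1) + (-10s³-10s²+10s+10)
  s⁴-2s²+1 = (-(1/10)s+1/10)(-10s³-10s²+10s+10) + (0)
Last nonzero remainder: -10s³-10s²+10s+10. Dividing through by -10 gives the monic gcd s³+s²-s-1.

s³+s²-s-1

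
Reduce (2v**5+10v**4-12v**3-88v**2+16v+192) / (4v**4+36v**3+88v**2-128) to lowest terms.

(v**3-v**2-8v+12)/(2v**2+6v-8)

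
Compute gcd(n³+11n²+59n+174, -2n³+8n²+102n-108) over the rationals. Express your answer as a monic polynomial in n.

Repeated division with remainder:
  n³+11n²+59n+174 = (-1/2)(-2n³+8n²+102n-108) + (15n²+110n+120)
  -2n³+8n²+102n-108 = (-(2/15)n+68/45)(15n²+110n+120) + (-(434/9)n-868/3)
  15n²+110n+120 = (-(135/434)n-90/217)(-(434/9)n-868/3) + (0)
Last nonzero remainder: -(434/9)n-868/3. Dividing through by -434/9 gives the monic gcd n+6.

n+6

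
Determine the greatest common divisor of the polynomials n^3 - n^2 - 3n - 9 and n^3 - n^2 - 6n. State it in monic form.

n - 3

By polynomial division,
  n^3 - n^2 - 3n - 9 = (n^3 - n^2 - 6n) + (3n - 9)
  n^3 - n^2 - 6n = ((1/3)n^2 + (2/3)n)(3n - 9) + (0)
Last nonzero remainder: 3n - 9. Dividing through by 3 gives the monic gcd n - 3.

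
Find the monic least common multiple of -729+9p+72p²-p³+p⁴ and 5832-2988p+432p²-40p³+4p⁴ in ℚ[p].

Apply the Euclidean algorithm:
  p⁴-p³+72p²+9p-729 = (1/4)(4p⁴-40p³+432p²-2988p+5832) + (9p³-36p²+756p-2187)
  4p⁴-40p³+432p²-2988p+5832 = ((4/9)p-8/3)(9p³-36p²+756p-2187) + (0)
Last nonzero remainder: 9p³-36p²+756p-2187. Dividing through by 9 gives the monic gcd p³-4p²+84p-243.
Then lcm(f, g) = f·g / gcd(f, g); expanding and making the result monic gives the answer.

4374-783p-423p²+78p³-7p⁴+p⁵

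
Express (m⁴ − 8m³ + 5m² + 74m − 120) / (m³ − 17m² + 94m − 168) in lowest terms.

(m³ − 4m² − 11m + 30)/(m² − 13m + 42)

By polynomial division,
  m⁴ − 8m³ + 5m² + 74m − 120 = (m + 9)(m³ − 17m² + 94m − 168) + (64m² − 604m + 1392)
  m³ − 17m² + 94m − 168 = ((1/64)m − 121/1024)(64m² − 604m + 1392) + ((225/256)m − 225/64)
  64m² − 604m + 1392 = ((16384/225)m − 29696/75)((225/256)m − 225/64) + (0)
Last nonzero remainder: (225/256)m − 225/64. Dividing through by 225/256 gives the monic gcd m − 4.
Cancel m − 4 from numerator and denominator to get the reduced form.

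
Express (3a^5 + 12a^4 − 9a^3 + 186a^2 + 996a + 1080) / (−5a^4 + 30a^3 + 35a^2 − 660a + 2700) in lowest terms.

Euclidean algorithm in ℚ[a]:
  3a^5 + 12a^4 − 9a^3 + 186a^2 + 996a + 1080 = (−(3/5)a − 6)(−5a^4 + 30a^3 + 35a^2 − 660a + 2700) + (192a^3 − 1344a + 17280)
  −5a^4 + 30a^3 + 35a^2 − 660a + 2700 = (−(5/192)a + 5/32)(192a^3 − 1344a + 17280) + (0)
Last nonzero remainder: 192a^3 − 1344a + 17280. Dividing through by 192 gives the monic gcd a^3 − 7a + 90.
Cancel a^3 − 7a + 90 from numerator and denominator to get the reduced form.

(−3a^2 − 12a − 12)/(5a − 30)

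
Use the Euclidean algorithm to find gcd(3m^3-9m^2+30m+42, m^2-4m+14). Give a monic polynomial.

Apply the Euclidean algorithm:
  3m^3-9m^2+30m+42 = (3m+3)(m^2-4m+14) + (0)
The last nonzero remainder m^2-4m+14 is already monic.

m^2-4m+14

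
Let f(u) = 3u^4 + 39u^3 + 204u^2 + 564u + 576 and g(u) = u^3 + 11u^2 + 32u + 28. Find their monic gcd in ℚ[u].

u + 2

By polynomial division,
  3u^4 + 39u^3 + 204u^2 + 564u + 576 = (3u + 6)(u^3 + 11u^2 + 32u + 28) + (42u^2 + 288u + 408)
  u^3 + 11u^2 + 32u + 28 = ((1/42)u + 29/294)(42u^2 + 288u + 408) + (-(300/49)u - 600/49)
  42u^2 + 288u + 408 = (-(343/50)u - 833/25)(-(300/49)u - 600/49) + (0)
Last nonzero remainder: -(300/49)u - 600/49. Dividing through by -300/49 gives the monic gcd u + 2.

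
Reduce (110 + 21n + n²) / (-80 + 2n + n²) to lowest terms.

Euclidean algorithm in ℚ[n]:
  n² + 21n + 110 = (n² + 2n - 80) + (19n + 190)
  n² + 2n - 80 = ((1/19)n - 8/19)(19n + 190) + (0)
Last nonzero remainder: 19n + 190. Dividing through by 19 gives the monic gcd n + 10.
Cancel n + 10 from numerator and denominator to get the reduced form.

(11 + n)/(-8 + n)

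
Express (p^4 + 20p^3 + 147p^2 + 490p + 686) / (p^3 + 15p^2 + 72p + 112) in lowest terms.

Euclidean algorithm in ℚ[p]:
  p^4 + 20p^3 + 147p^2 + 490p + 686 = (p + 5)(p^3 + 15p^2 + 72p + 112) + (18p + 126)
  p^3 + 15p^2 + 72p + 112 = ((1/18)p^2 + (4/9)p + 8/9)(18p + 126) + (0)
Last nonzero remainder: 18p + 126. Dividing through by 18 gives the monic gcd p + 7.
Cancel p + 7 from numerator and denominator to get the reduced form.

(p^3 + 13p^2 + 56p + 98)/(p^2 + 8p + 16)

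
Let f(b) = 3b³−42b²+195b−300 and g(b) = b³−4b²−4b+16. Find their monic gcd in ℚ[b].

b−4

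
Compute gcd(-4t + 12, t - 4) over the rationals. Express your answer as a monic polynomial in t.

Euclidean algorithm in ℚ[t]:
  -4t + 12 = (-4)(t - 4) + (-4)
  t - 4 = (-(1/4)t + 1)(-4) + (0)
The last nonzero remainder is the constant -4, so the polynomials are coprime and gcd = 1.

1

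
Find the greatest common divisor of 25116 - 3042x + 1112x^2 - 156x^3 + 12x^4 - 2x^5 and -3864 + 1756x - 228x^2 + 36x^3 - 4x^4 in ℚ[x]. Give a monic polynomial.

-322 + 39x - 6x^2 + x^3

Apply the Euclidean algorithm:
  -2x^5 + 12x^4 - 156x^3 + 1112x^2 - 3042x + 25116 = ((1/2)x + 3/2)(-4x^4 + 36x^3 - 228x^2 + 1756x - 3864) + (-96x^3 + 576x^2 - 3744x + 30912)
  -4x^4 + 36x^3 - 228x^2 + 1756x - 3864 = ((1/24)x - 1/8)(-96x^3 + 576x^2 - 3744x + 30912) + (0)
Last nonzero remainder: -96x^3 + 576x^2 - 3744x + 30912. Dividing through by -96 gives the monic gcd x^3 - 6x^2 + 39x - 322.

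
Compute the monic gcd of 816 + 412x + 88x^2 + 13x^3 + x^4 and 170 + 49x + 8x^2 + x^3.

34 + 3x + x^2

Euclidean algorithm in ℚ[x]:
  x^4 + 13x^3 + 88x^2 + 412x + 816 = (x + 5)(x^3 + 8x^2 + 49x + 170) + (-x^2 - 3x - 34)
  x^3 + 8x^2 + 49x + 170 = (-x - 5)(-x^2 - 3x - 34) + (0)
Last nonzero remainder: -x^2 - 3x - 34. Dividing through by -1 gives the monic gcd x^2 + 3x + 34.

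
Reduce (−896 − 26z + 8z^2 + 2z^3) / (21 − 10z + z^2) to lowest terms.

Repeated division with remainder:
  2z^3 + 8z^2 − 26z − 896 = (2z + 28)(z^2 − 10z + 21) + (212z − 1484)
  z^2 − 10z + 21 = ((1/212)z − 3/212)(212z − 1484) + (0)
Last nonzero remainder: 212z − 1484. Dividing through by 212 gives the monic gcd z − 7.
Cancel z − 7 from numerator and denominator to get the reduced form.

(128 + 22z + 2z^2)/(−3 + z)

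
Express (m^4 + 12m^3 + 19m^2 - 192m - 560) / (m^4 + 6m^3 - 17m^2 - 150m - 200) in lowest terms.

(m^2 + 3m - 28)/(m^2 - 3m - 10)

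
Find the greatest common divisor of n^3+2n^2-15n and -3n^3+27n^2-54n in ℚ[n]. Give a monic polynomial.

By polynomial division,
  n^3+2n^2-15n = (-1/3)(-3n^3+27n^2-54n) + (11n^2-33n)
  -3n^3+27n^2-54n = (-(3/11)n+18/11)(11n^2-33n) + (0)
Last nonzero remainder: 11n^2-33n. Dividing through by 11 gives the monic gcd n^2-3n.

n^2-3n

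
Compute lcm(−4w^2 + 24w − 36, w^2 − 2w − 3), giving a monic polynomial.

Apply the Euclidean algorithm:
  −4w^2 + 24w − 36 = (−4)(w^2 − 2w − 3) + (16w − 48)
  w^2 − 2w − 3 = ((1/16)w + 1/16)(16w − 48) + (0)
Last nonzero remainder: 16w − 48. Dividing through by 16 gives the monic gcd w − 3.
Then lcm(f, g) = f·g / gcd(f, g); expanding and making the result monic gives the answer.

w^3 − 5w^2 + 3w + 9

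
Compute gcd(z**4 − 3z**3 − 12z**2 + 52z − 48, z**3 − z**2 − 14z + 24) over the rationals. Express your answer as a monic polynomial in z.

z**3 − z**2 − 14z + 24

Euclidean algorithm in ℚ[z]:
  z**4 − 3z**3 − 12z**2 + 52z − 48 = (z − 2)(z**3 − z**2 − 14z + 24) + (0)
The last nonzero remainder z**3 − z**2 − 14z + 24 is already monic.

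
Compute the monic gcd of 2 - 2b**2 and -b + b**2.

-1 + b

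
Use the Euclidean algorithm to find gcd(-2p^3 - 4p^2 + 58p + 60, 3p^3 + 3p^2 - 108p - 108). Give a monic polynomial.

By polynomial division,
  -2p^3 - 4p^2 + 58p + 60 = (-2/3)(3p^3 + 3p^2 - 108p - 108) + (-2p^2 - 14p - 12)
  3p^3 + 3p^2 - 108p - 108 = (-(3/2)p + 9)(-2p^2 - 14p - 12) + (0)
Last nonzero remainder: -2p^2 - 14p - 12. Dividing through by -2 gives the monic gcd p^2 + 7p + 6.

p^2 + 7p + 6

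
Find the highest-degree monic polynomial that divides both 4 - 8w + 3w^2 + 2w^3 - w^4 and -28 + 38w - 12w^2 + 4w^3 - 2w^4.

2 - 3w + w^2

Apply the Euclidean algorithm:
  -w^4 + 2w^3 + 3w^2 - 8w + 4 = (1/2)(-2w^4 + 4w^3 - 12w^2 + 38w - 28) + (9w^2 - 27w + 18)
  -2w^4 + 4w^3 - 12w^2 + 38w - 28 = (-(2/9)w^2 - (2/9)w - 14/9)(9w^2 - 27w + 18) + (0)
Last nonzero remainder: 9w^2 - 27w + 18. Dividing through by 9 gives the monic gcd w^2 - 3w + 2.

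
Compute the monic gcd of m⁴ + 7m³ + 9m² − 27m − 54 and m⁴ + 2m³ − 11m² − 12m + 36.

m³ + 4m² − 3m − 18

By polynomial division,
  m⁴ + 7m³ + 9m² − 27m − 54 = (m⁴ + 2m³ − 11m² − 12m + 36) + (5m³ + 20m² − 15m − 90)
  m⁴ + 2m³ − 11m² − 12m + 36 = ((1/5)m − 2/5)(5m³ + 20m² − 15m − 90) + (0)
Last nonzero remainder: 5m³ + 20m² − 15m − 90. Dividing through by 5 gives the monic gcd m³ + 4m² − 3m − 18.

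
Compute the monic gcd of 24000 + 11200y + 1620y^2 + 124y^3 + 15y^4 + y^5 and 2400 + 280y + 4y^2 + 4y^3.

600 + 70y + y^2 + y^3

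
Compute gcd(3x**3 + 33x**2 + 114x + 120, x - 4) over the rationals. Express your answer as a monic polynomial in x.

1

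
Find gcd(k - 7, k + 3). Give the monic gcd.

1

Euclidean algorithm in ℚ[k]:
  k - 7 = (k + 3) + (-10)
  k + 3 = (-(1/10)k - 3/10)(-10) + (0)
The last nonzero remainder is the constant -10, so the polynomials are coprime and gcd = 1.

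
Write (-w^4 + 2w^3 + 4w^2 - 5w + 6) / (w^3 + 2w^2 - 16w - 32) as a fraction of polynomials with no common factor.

(-w^3 + 4w^2 - 4w + 3)/(w^2 - 16)

Apply the Euclidean algorithm:
  -w^4 + 2w^3 + 4w^2 - 5w + 6 = (-w + 4)(w^3 + 2w^2 - 16w - 32) + (-20w^2 + 27w + 134)
  w^3 + 2w^2 - 16w - 32 = (-(1/20)w - 67/400)(-20w^2 + 27w + 134) + (-(1911/400)w - 1911/200)
  -20w^2 + 27w + 134 = ((8000/1911)w - 26800/1911)(-(1911/400)w - 1911/200) + (0)
Last nonzero remainder: -(1911/400)w - 1911/200. Dividing through by -1911/400 gives the monic gcd w + 2.
Cancel w + 2 from numerator and denominator to get the reduced form.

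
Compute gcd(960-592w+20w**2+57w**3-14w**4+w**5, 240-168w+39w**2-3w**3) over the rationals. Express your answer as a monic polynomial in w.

-80+56w-13w**2+w**3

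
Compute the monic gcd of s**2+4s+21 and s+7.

Repeated division with remainder:
  s**2+4s+21 = (s-3)(s+7) + (42)
  s+7 = ((1/42)s+1/6)(42) + (0)
The last nonzero remainder is the constant 42, so the polynomials are coprime and gcd = 1.

1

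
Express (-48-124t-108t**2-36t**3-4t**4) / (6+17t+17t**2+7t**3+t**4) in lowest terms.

Apply the Euclidean algorithm:
  -4t**4-36t**3-108t**2-124t-48 = (-4)(t**4+7t**3+17t**2+17t+6) + (-8t**3-40t**2-56t-24)
  t**4+7t**3+17t**2+17t+6 = (-(1/8)t-1/4)(-8t**3-40t**2-56t-24) + (0)
Last nonzero remainder: -8t**3-40t**2-56t-24. Dividing through by -8 gives the monic gcd t**3+5t**2+7t+3.
Cancel t**3+5t**2+7t+3 from numerator and denominator to get the reduced form.

(-16-4t)/(2+t)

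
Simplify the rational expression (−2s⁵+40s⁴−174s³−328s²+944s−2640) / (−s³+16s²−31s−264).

(2s³−24s²+48s−80)/(s−8)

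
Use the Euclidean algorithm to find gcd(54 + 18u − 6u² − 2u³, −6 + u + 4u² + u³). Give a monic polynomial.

3 + u

Euclidean algorithm in ℚ[u]:
  −2u³ − 6u² + 18u + 54 = (−2)(u³ + 4u² + u − 6) + (2u² + 20u + 42)
  u³ + 4u² + u − 6 = ((1/2)u − 3)(2u² + 20u + 42) + (40u + 120)
  2u² + 20u + 42 = ((1/20)u + 7/20)(40u + 120) + (0)
Last nonzero remainder: 40u + 120. Dividing through by 40 gives the monic gcd u + 3.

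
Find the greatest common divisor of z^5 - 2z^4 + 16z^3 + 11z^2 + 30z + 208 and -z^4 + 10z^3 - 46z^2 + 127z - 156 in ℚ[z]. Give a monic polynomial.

z^2 - 3z + 13

By polynomial division,
  z^5 - 2z^4 + 16z^3 + 11z^2 + 30z + 208 = (-z - 8)(-z^4 + 10z^3 - 46z^2 + 127z - 156) + (50z^3 - 230z^2 + 890z - 1040)
  -z^4 + 10z^3 - 46z^2 + 127z - 156 = (-(1/50)z + 27/250)(50z^3 - 230z^2 + 890z - 1040) + (-(84/25)z^2 + (252/25)z - 1092/25)
  50z^3 - 230z^2 + 890z - 1040 = (-(625/42)z + 500/21)(-(84/25)z^2 + (252/25)z - 1092/25) + (0)
Last nonzero remainder: -(84/25)z^2 + (252/25)z - 1092/25. Dividing through by -84/25 gives the monic gcd z^2 - 3z + 13.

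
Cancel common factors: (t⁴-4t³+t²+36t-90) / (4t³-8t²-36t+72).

By polynomial division,
  t⁴-4t³+t²+36t-90 = ((1/4)t-1/2)(4t³-8t²-36t+72) + (6t²-54)
  4t³-8t²-36t+72 = ((2/3)t-4/3)(6t²-54) + (0)
Last nonzero remainder: 6t²-54. Dividing through by 6 gives the monic gcd t²-9.
Cancel t²-9 from numerator and denominator to get the reduced form.

(t²-4t+10)/(4t-8)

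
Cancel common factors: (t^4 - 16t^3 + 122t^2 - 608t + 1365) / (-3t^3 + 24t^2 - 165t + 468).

(-t^2 + 12t - 35)/(3t - 12)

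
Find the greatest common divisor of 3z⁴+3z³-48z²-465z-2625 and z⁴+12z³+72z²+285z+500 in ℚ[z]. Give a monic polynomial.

z³+8z²+40z+125

Euclidean algorithm in ℚ[z]:
  3z⁴+3z³-48z²-465z-2625 = (3)(z⁴+12z³+72z²+285z+500) + (-33z³-264z²-1320z-4125)
  z⁴+12z³+72z²+285z+500 = (-(1/33)z-4/33)(-33z³-264z²-1320z-4125) + (0)
Last nonzero remainder: -33z³-264z²-1320z-4125. Dividing through by -33 gives the monic gcd z³+8z²+40z+125.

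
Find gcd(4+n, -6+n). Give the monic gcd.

1

By polynomial division,
  n+4 = (n-6) + (10)
  n-6 = ((1/10)n-3/5)(10) + (0)
The last nonzero remainder is the constant 10, so the polynomials are coprime and gcd = 1.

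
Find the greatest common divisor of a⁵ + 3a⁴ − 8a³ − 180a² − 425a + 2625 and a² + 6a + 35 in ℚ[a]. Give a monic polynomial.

a² + 6a + 35

By polynomial division,
  a⁵ + 3a⁴ − 8a³ − 180a² − 425a + 2625 = (a³ − 3a² − 25a + 75)(a² + 6a + 35) + (0)
The last nonzero remainder a² + 6a + 35 is already monic.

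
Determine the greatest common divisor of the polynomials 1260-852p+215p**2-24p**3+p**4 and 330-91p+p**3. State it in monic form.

Apply the Euclidean algorithm:
  p**4-24p**3+215p**2-852p+1260 = (p-24)(p**3-91p+330) + (306p**2-3366p+9180)
  p**3-91p+330 = ((1/306)p+11/306)(306p**2-3366p+9180) + (0)
Last nonzero remainder: 306p**2-3366p+9180. Dividing through by 306 gives the monic gcd p**2-11p+30.

30-11p+p**2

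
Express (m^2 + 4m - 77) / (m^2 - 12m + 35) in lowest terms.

(m + 11)/(m - 5)

Repeated division with remainder:
  m^2 + 4m - 77 = (m^2 - 12m + 35) + (16m - 112)
  m^2 - 12m + 35 = ((1/16)m - 5/16)(16m - 112) + (0)
Last nonzero remainder: 16m - 112. Dividing through by 16 gives the monic gcd m - 7.
Cancel m - 7 from numerator and denominator to get the reduced form.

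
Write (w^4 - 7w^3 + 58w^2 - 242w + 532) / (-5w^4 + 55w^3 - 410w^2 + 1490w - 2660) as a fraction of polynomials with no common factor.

(-w^2 + w - 38)/(5w^2 - 25w + 190)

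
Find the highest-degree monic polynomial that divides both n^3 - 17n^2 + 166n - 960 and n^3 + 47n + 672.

By polynomial division,
  n^3 - 17n^2 + 166n - 960 = (n^3 + 47n + 672) + (-17n^2 + 119n - 1632)
  n^3 + 47n + 672 = (-(1/17)n - 7/17)(-17n^2 + 119n - 1632) + (0)
Last nonzero remainder: -17n^2 + 119n - 1632. Dividing through by -17 gives the monic gcd n^2 - 7n + 96.

n^2 - 7n + 96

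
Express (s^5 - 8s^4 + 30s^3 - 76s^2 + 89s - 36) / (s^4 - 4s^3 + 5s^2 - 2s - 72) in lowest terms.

(s^2 - 2s + 1)/(s + 2)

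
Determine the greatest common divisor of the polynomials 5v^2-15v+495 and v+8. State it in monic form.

1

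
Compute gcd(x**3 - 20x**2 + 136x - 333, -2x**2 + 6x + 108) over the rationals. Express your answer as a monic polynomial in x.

By polynomial division,
  x**3 - 20x**2 + 136x - 333 = (-(1/2)x + 17/2)(-2x**2 + 6x + 108) + (139x - 1251)
  -2x**2 + 6x + 108 = (-(2/139)x - 12/139)(139x - 1251) + (0)
Last nonzero remainder: 139x - 1251. Dividing through by 139 gives the monic gcd x - 9.

x - 9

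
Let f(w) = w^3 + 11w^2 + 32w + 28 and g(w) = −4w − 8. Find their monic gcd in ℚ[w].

w + 2

Repeated division with remainder:
  w^3 + 11w^2 + 32w + 28 = (−(1/4)w^2 − (9/4)w − 7/2)(−4w − 8) + (0)
Last nonzero remainder: −4w − 8. Dividing through by −4 gives the monic gcd w + 2.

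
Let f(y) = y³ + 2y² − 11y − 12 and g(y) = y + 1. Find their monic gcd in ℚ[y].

Apply the Euclidean algorithm:
  y³ + 2y² − 11y − 12 = (y² + y − 12)(y + 1) + (0)
The last nonzero remainder y + 1 is already monic.

y + 1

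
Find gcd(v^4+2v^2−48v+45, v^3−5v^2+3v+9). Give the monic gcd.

v−3

Apply the Euclidean algorithm:
  v^4+2v^2−48v+45 = (v+5)(v^3−5v^2+3v+9) + (24v^2−72v)
  v^3−5v^2+3v+9 = ((1/24)v−1/12)(24v^2−72v) + (−3v+9)
  24v^2−72v = (−8v)(−3v+9) + (0)
Last nonzero remainder: −3v+9. Dividing through by −3 gives the monic gcd v−3.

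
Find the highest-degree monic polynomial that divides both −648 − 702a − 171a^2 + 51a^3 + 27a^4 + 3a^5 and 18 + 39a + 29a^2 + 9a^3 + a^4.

18 + 21a + 8a^2 + a^3

By polynomial division,
  3a^5 + 27a^4 + 51a^3 − 171a^2 − 702a − 648 = (3a)(a^4 + 9a^3 + 29a^2 + 39a + 18) + (−36a^3 − 288a^2 − 756a − 648)
  a^4 + 9a^3 + 29a^2 + 39a + 18 = (−(1/36)a − 1/36)(−36a^3 − 288a^2 − 756a − 648) + (0)
Last nonzero remainder: −36a^3 − 288a^2 − 756a − 648. Dividing through by −36 gives the monic gcd a^3 + 8a^2 + 21a + 18.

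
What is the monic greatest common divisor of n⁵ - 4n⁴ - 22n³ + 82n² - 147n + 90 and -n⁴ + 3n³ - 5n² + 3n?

n³ - 3n² + 5n - 3

Apply the Euclidean algorithm:
  n⁵ - 4n⁴ - 22n³ + 82n² - 147n + 90 = (-n + 1)(-n⁴ + 3n³ - 5n² + 3n) + (-30n³ + 90n² - 150n + 90)
  -n⁴ + 3n³ - 5n² + 3n = ((1/30)n)(-30n³ + 90n² - 150n + 90) + (0)
Last nonzero remainder: -30n³ + 90n² - 150n + 90. Dividing through by -30 gives the monic gcd n³ - 3n² + 5n - 3.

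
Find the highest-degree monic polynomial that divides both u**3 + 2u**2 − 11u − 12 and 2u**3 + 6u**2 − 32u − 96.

u + 4

By polynomial division,
  u**3 + 2u**2 − 11u − 12 = (1/2)(2u**3 + 6u**2 − 32u − 96) + (−u**2 + 5u + 36)
  2u**3 + 6u**2 − 32u − 96 = (−2u − 16)(−u**2 + 5u + 36) + (120u + 480)
  −u**2 + 5u + 36 = (−(1/120)u + 3/40)(120u + 480) + (0)
Last nonzero remainder: 120u + 480. Dividing through by 120 gives the monic gcd u + 4.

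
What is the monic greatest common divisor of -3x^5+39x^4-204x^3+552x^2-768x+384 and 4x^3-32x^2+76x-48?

Apply the Euclidean algorithm:
  -3x^5+39x^4-204x^3+552x^2-768x+384 = (-(3/4)x^2+(15/4)x-27/4)(4x^3-32x^2+76x-48) + (15x^2-75x+60)
  4x^3-32x^2+76x-48 = ((4/15)x-4/5)(15x^2-75x+60) + (0)
Last nonzero remainder: 15x^2-75x+60. Dividing through by 15 gives the monic gcd x^2-5x+4.

x^2-5x+4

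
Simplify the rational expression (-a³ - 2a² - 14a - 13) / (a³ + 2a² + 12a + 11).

(-a² - a - 13)/(a² + a + 11)

Apply the Euclidean algorithm:
  -a³ - 2a² - 14a - 13 = (-1)(a³ + 2a² + 12a + 11) + (-2a - 2)
  a³ + 2a² + 12a + 11 = (-(1/2)a² - (1/2)a - 11/2)(-2a - 2) + (0)
Last nonzero remainder: -2a - 2. Dividing through by -2 gives the monic gcd a + 1.
Cancel a + 1 from numerator and denominator to get the reduced form.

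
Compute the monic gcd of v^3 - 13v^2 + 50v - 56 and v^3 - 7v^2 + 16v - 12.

v - 2

By polynomial division,
  v^3 - 13v^2 + 50v - 56 = (v^3 - 7v^2 + 16v - 12) + (-6v^2 + 34v - 44)
  v^3 - 7v^2 + 16v - 12 = (-(1/6)v + 2/9)(-6v^2 + 34v - 44) + ((10/9)v - 20/9)
  -6v^2 + 34v - 44 = (-(27/5)v + 99/5)((10/9)v - 20/9) + (0)
Last nonzero remainder: (10/9)v - 20/9. Dividing through by 10/9 gives the monic gcd v - 2.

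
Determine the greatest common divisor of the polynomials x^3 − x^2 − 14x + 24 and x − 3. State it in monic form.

x − 3

Apply the Euclidean algorithm:
  x^3 − x^2 − 14x + 24 = (x^2 + 2x − 8)(x − 3) + (0)
The last nonzero remainder x − 3 is already monic.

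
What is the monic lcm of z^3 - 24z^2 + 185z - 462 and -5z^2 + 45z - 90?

z^4 - 27z^3 + 257z^2 - 1017z + 1386

Apply the Euclidean algorithm:
  z^3 - 24z^2 + 185z - 462 = (-(1/5)z + 3)(-5z^2 + 45z - 90) + (32z - 192)
  -5z^2 + 45z - 90 = (-(5/32)z + 15/32)(32z - 192) + (0)
Last nonzero remainder: 32z - 192. Dividing through by 32 gives the monic gcd z - 6.
Then lcm(f, g) = f·g / gcd(f, g); expanding and making the result monic gives the answer.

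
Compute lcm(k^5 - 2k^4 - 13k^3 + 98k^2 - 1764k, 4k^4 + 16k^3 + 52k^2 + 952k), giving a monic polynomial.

k^7 - 5k^6 + 27k^5 + 69k^4 - 2500k^3 + 8624k^2 - 59976k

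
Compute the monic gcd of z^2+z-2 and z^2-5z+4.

z-1

By polynomial division,
  z^2+z-2 = (z^2-5z+4) + (6z-6)
  z^2-5z+4 = ((1/6)z-2/3)(6z-6) + (0)
Last nonzero remainder: 6z-6. Dividing through by 6 gives the monic gcd z-1.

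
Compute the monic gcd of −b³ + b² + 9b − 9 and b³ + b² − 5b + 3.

b² + 2b − 3

Repeated division with remainder:
  −b³ + b² + 9b − 9 = (−1)(b³ + b² − 5b + 3) + (2b² + 4b − 6)
  b³ + b² − 5b + 3 = ((1/2)b − 1/2)(2b² + 4b − 6) + (0)
Last nonzero remainder: 2b² + 4b − 6. Dividing through by 2 gives the monic gcd b² + 2b − 3.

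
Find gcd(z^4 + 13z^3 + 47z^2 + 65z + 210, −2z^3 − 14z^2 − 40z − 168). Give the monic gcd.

z + 6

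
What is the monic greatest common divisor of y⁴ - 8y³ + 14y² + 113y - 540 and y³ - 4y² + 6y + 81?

Euclidean algorithm in ℚ[y]:
  y⁴ - 8y³ + 14y² + 113y - 540 = (y - 4)(y³ - 4y² + 6y + 81) + (-8y² + 56y - 216)
  y³ - 4y² + 6y + 81 = (-(1/8)y - 3/8)(-8y² + 56y - 216) + (0)
Last nonzero remainder: -8y² + 56y - 216. Dividing through by -8 gives the monic gcd y² - 7y + 27.

y² - 7y + 27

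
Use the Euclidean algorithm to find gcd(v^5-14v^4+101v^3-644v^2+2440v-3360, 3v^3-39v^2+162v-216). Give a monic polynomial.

By polynomial division,
  v^5-14v^4+101v^3-644v^2+2440v-3360 = ((1/3)v^2-(1/3)v+34/3)(3v^3-39v^2+162v-216) + (-76v^2+532v-912)
  3v^3-39v^2+162v-216 = (-(3/76)v+9/38)(-76v^2+532v-912) + (0)
Last nonzero remainder: -76v^2+532v-912. Dividing through by -76 gives the monic gcd v^2-7v+12.

v^2-7v+12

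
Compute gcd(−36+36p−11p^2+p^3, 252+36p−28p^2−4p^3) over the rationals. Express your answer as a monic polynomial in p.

−3+p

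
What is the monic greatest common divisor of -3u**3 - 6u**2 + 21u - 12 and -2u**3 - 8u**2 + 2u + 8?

By polynomial division,
  -3u**3 - 6u**2 + 21u - 12 = (3/2)(-2u**3 - 8u**2 + 2u + 8) + (6u**2 + 18u - 24)
  -2u**3 - 8u**2 + 2u + 8 = (-(1/3)u - 1/3)(6u**2 + 18u - 24) + (0)
Last nonzero remainder: 6u**2 + 18u - 24. Dividing through by 6 gives the monic gcd u**2 + 3u - 4.

u**2 + 3u - 4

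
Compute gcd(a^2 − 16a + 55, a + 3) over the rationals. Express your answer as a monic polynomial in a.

1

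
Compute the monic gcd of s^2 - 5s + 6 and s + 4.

1

Euclidean algorithm in ℚ[s]:
  s^2 - 5s + 6 = (s - 9)(s + 4) + (42)
  s + 4 = ((1/42)s + 2/21)(42) + (0)
The last nonzero remainder is the constant 42, so the polynomials are coprime and gcd = 1.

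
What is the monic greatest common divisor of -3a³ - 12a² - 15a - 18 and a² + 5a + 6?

a + 3

By polynomial division,
  -3a³ - 12a² - 15a - 18 = (-3a + 3)(a² + 5a + 6) + (-12a - 36)
  a² + 5a + 6 = (-(1/12)a - 1/6)(-12a - 36) + (0)
Last nonzero remainder: -12a - 36. Dividing through by -12 gives the monic gcd a + 3.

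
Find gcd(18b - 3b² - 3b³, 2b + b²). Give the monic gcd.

Apply the Euclidean algorithm:
  -3b³ - 3b² + 18b = (-3b + 3)(b² + 2b) + (12b)
  b² + 2b = ((1/12)b + 1/6)(12b) + (0)
Last nonzero remainder: 12b. Dividing through by 12 gives the monic gcd b.

b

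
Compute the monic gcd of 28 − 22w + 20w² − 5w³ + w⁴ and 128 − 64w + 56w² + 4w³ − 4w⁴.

2 − w + w²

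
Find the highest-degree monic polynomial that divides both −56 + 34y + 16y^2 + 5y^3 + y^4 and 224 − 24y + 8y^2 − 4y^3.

Euclidean algorithm in ℚ[y]:
  y^4 + 5y^3 + 16y^2 + 34y − 56 = (−(1/4)y − 7/4)(−4y^3 + 8y^2 − 24y + 224) + (24y^2 + 48y + 336)
  −4y^3 + 8y^2 − 24y + 224 = (−(1/6)y + 2/3)(24y^2 + 48y + 336) + (0)
Last nonzero remainder: 24y^2 + 48y + 336. Dividing through by 24 gives the monic gcd y^2 + 2y + 14.

14 + 2y + y^2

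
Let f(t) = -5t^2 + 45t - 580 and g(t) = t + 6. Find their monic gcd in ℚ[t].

1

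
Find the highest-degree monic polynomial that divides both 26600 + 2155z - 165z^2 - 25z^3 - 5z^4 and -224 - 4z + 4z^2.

-56 - z + z^2

Euclidean algorithm in ℚ[z]:
  -5z^4 - 25z^3 - 165z^2 + 2155z + 26600 = (-(5/4)z^2 - (15/2)z - 475/4)(4z^2 - 4z - 224) + (0)
Last nonzero remainder: 4z^2 - 4z - 224. Dividing through by 4 gives the monic gcd z^2 - z - 56.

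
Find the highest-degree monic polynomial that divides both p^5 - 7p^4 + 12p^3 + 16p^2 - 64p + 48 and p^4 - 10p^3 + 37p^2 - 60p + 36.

p^3 - 7p^2 + 16p - 12

Euclidean algorithm in ℚ[p]:
  p^5 - 7p^4 + 12p^3 + 16p^2 - 64p + 48 = (p + 3)(p^4 - 10p^3 + 37p^2 - 60p + 36) + (5p^3 - 35p^2 + 80p - 60)
  p^4 - 10p^3 + 37p^2 - 60p + 36 = ((1/5)p - 3/5)(5p^3 - 35p^2 + 80p - 60) + (0)
Last nonzero remainder: 5p^3 - 35p^2 + 80p - 60. Dividing through by 5 gives the monic gcd p^3 - 7p^2 + 16p - 12.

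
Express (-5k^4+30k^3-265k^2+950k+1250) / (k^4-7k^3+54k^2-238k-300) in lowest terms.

(-5k+25)/(k-6)

Euclidean algorithm in ℚ[k]:
  -5k^4+30k^3-265k^2+950k+1250 = (-5)(k^4-7k^3+54k^2-238k-300) + (-5k^3+5k^2-240k-250)
  k^4-7k^3+54k^2-238k-300 = (-(1/5)k+6/5)(-5k^3+5k^2-240k-250) + (0)
Last nonzero remainder: -5k^3+5k^2-240k-250. Dividing through by -5 gives the monic gcd k^3-k^2+48k+50.
Cancel k^3-k^2+48k+50 from numerator and denominator to get the reduced form.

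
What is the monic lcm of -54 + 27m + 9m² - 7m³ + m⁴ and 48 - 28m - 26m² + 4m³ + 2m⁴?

216 - 270m - 9m² + 82m³ - 16m⁴ - 4m⁵ + m⁶

Apply the Euclidean algorithm:
  m⁴ - 7m³ + 9m² + 27m - 54 = (1/2)(2m⁴ + 4m³ - 26m² - 28m + 48) + (-9m³ + 22m² + 41m - 78)
  2m⁴ + 4m³ - 26m² - 28m + 48 = (-(2/9)m - 80/81)(-9m³ + 22m² + 41m - 78) + ((392/81)m² - (392/81)m - 784/27)
  -9m³ + 22m² + 41m - 78 = (-(729/392)m + 1053/392)((392/81)m² - (392/81)m - 784/27) + (0)
Last nonzero remainder: (392/81)m² - (392/81)m - 784/27. Dividing through by 392/81 gives the monic gcd m² - m - 6.
Then lcm(f, g) = f·g / gcd(f, g); expanding and making the result monic gives the answer.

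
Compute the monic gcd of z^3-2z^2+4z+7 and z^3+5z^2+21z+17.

Apply the Euclidean algorithm:
  z^3-2z^2+4z+7 = (z^3+5z^2+21z+17) + (-7z^2-17z-10)
  z^3+5z^2+21z+17 = (-(1/7)z-18/49)(-7z^2-17z-10) + ((653/49)z+653/49)
  -7z^2-17z-10 = (-(343/653)z-490/653)((653/49)z+653/49) + (0)
Last nonzero remainder: (653/49)z+653/49. Dividing through by 653/49 gives the monic gcd z+1.

z+1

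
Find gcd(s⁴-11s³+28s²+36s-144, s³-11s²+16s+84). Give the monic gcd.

s²-4s-12

Repeated division with remainder:
  s⁴-11s³+28s²+36s-144 = (s)(s³-11s²+16s+84) + (12s²-48s-144)
  s³-11s²+16s+84 = ((1/12)s-7/12)(12s²-48s-144) + (0)
Last nonzero remainder: 12s²-48s-144. Dividing through by 12 gives the monic gcd s²-4s-12.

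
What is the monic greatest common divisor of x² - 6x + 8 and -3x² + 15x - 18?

Repeated division with remainder:
  x² - 6x + 8 = (-1/3)(-3x² + 15x - 18) + (-x + 2)
  -3x² + 15x - 18 = (3x - 9)(-x + 2) + (0)
Last nonzero remainder: -x + 2. Dividing through by -1 gives the monic gcd x - 2.

x - 2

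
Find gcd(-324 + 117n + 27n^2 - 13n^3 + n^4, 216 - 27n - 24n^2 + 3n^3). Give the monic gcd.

-9 + n^2

By polynomial division,
  n^4 - 13n^3 + 27n^2 + 117n - 324 = ((1/3)n - 5/3)(3n^3 - 24n^2 - 27n + 216) + (-4n^2 + 36)
  3n^3 - 24n^2 - 27n + 216 = (-(3/4)n + 6)(-4n^2 + 36) + (0)
Last nonzero remainder: -4n^2 + 36. Dividing through by -4 gives the monic gcd n^2 - 9.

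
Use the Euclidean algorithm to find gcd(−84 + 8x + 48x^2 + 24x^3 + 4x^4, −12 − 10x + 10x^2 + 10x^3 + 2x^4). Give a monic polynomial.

Apply the Euclidean algorithm:
  4x^4 + 24x^3 + 48x^2 + 8x − 84 = (2)(2x^4 + 10x^3 + 10x^2 − 10x − 12) + (4x^3 + 28x^2 + 28x − 60)
  2x^4 + 10x^3 + 10x^2 − 10x − 12 = ((1/2)x − 1)(4x^3 + 28x^2 + 28x − 60) + (24x^2 + 48x − 72)
  4x^3 + 28x^2 + 28x − 60 = ((1/6)x + 5/6)(24x^2 + 48x − 72) + (0)
Last nonzero remainder: 24x^2 + 48x − 72. Dividing through by 24 gives the monic gcd x^2 + 2x − 3.

−3 + 2x + x^2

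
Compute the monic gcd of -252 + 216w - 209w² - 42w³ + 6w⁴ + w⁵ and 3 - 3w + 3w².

1 - w + w²

Euclidean algorithm in ℚ[w]:
  w⁵ + 6w⁴ - 42w³ - 209w² + 216w - 252 = ((1/3)w³ + (7/3)w² - 12w - 84)(3w² - 3w + 3) + (0)
Last nonzero remainder: 3w² - 3w + 3. Dividing through by 3 gives the monic gcd w² - w + 1.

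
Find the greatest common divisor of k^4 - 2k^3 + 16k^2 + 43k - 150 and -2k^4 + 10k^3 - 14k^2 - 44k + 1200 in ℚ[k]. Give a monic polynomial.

By polynomial division,
  k^4 - 2k^3 + 16k^2 + 43k - 150 = (-1/2)(-2k^4 + 10k^3 - 14k^2 - 44k + 1200) + (3k^3 + 9k^2 + 21k + 450)
  -2k^4 + 10k^3 - 14k^2 - 44k + 1200 = (-(2/3)k + 16/3)(3k^3 + 9k^2 + 21k + 450) + (-48k^2 + 144k - 1200)
  3k^3 + 9k^2 + 21k + 450 = (-(1/16)k - 3/8)(-48k^2 + 144k - 1200) + (0)
Last nonzero remainder: -48k^2 + 144k - 1200. Dividing through by -48 gives the monic gcd k^2 - 3k + 25.

k^2 - 3k + 25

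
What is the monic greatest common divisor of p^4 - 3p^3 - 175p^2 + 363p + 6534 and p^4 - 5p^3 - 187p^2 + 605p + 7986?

Euclidean algorithm in ℚ[p]:
  p^4 - 3p^3 - 175p^2 + 363p + 6534 = (p^4 - 5p^3 - 187p^2 + 605p + 7986) + (2p^3 + 12p^2 - 242p - 1452)
  p^4 - 5p^3 - 187p^2 + 605p + 7986 = ((1/2)p - 11/2)(2p^3 + 12p^2 - 242p - 1452) + (0)
Last nonzero remainder: 2p^3 + 12p^2 - 242p - 1452. Dividing through by 2 gives the monic gcd p^3 + 6p^2 - 121p - 726.

p^3 + 6p^2 - 121p - 726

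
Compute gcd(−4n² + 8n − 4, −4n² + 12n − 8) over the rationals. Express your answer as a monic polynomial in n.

Apply the Euclidean algorithm:
  −4n² + 8n − 4 = (−4n² + 12n − 8) + (−4n + 4)
  −4n² + 12n − 8 = (n − 2)(−4n + 4) + (0)
Last nonzero remainder: −4n + 4. Dividing through by −4 gives the monic gcd n − 1.

n − 1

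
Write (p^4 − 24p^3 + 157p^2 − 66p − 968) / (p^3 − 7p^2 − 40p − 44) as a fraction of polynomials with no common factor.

Apply the Euclidean algorithm:
  p^4 − 24p^3 + 157p^2 − 66p − 968 = (p − 17)(p^3 − 7p^2 − 40p − 44) + (78p^2 − 702p − 1716)
  p^3 − 7p^2 − 40p − 44 = ((1/78)p + 1/39)(78p^2 − 702p − 1716) + (0)
Last nonzero remainder: 78p^2 − 702p − 1716. Dividing through by 78 gives the monic gcd p^2 − 9p − 22.
Cancel p^2 − 9p − 22 from numerator and denominator to get the reduced form.

(p^2 − 15p + 44)/(p + 2)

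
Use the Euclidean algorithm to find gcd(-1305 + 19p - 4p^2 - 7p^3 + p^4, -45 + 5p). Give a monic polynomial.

By polynomial division,
  p^4 - 7p^3 - 4p^2 + 19p - 1305 = ((1/5)p^3 + (2/5)p^2 + (14/5)p + 29)(5p - 45) + (0)
Last nonzero remainder: 5p - 45. Dividing through by 5 gives the monic gcd p - 9.

-9 + p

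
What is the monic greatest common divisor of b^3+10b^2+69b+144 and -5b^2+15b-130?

1

Apply the Euclidean algorithm:
  b^3+10b^2+69b+144 = (-(1/5)b-13/5)(-5b^2+15b-130) + (82b-194)
  -5b^2+15b-130 = (-(5/82)b+65/1681)(82b-194) + (-205920/1681)
  82b-194 = (-(68921/102960)b+163057/102960)(-205920/1681) + (0)
The last nonzero remainder is the constant -205920/1681, so the polynomials are coprime and gcd = 1.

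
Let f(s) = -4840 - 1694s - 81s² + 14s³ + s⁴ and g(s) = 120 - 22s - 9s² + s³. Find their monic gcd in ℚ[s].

4 + s

By polynomial division,
  s⁴ + 14s³ - 81s² - 1694s - 4840 = (s + 23)(s³ - 9s² - 22s + 120) + (148s² - 1308s - 7600)
  s³ - 9s² - 22s + 120 = ((1/148)s - 3/2738)(148s² - 1308s - 7600) + ((38220/1369)s + 152880/1369)
  148s² - 1308s - 7600 = ((50653/9555)s - 130055/1911)((38220/1369)s + 152880/1369) + (0)
Last nonzero remainder: (38220/1369)s + 152880/1369. Dividing through by 38220/1369 gives the monic gcd s + 4.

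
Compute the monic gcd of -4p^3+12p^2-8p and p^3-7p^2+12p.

p

By polynomial division,
  -4p^3+12p^2-8p = (-4)(p^3-7p^2+12p) + (-16p^2+40p)
  p^3-7p^2+12p = (-(1/16)p+9/32)(-16p^2+40p) + ((3/4)p)
  -16p^2+40p = (-(64/3)p+160/3)((3/4)p) + (0)
Last nonzero remainder: (3/4)p. Dividing through by 3/4 gives the monic gcd p.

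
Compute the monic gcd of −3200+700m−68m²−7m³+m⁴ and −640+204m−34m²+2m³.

−320+102m−17m²+m³

By polynomial division,
  m⁴−7m³−68m²+700m−3200 = ((1/2)m+5)(2m³−34m²+204m−640) + (0)
Last nonzero remainder: 2m³−34m²+204m−640. Dividing through by 2 gives the monic gcd m³−17m²+102m−320.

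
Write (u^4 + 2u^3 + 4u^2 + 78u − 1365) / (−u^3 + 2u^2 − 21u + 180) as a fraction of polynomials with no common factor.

Euclidean algorithm in ℚ[u]:
  u^4 + 2u^3 + 4u^2 + 78u − 1365 = (−u − 4)(−u^3 + 2u^2 − 21u + 180) + (−9u^2 + 174u − 645)
  −u^3 + 2u^2 − 21u + 180 = ((1/9)u + 52/27)(−9u^2 + 174u − 645) + (−(2560/9)u + 12800/9)
  −9u^2 + 174u − 645 = ((81/2560)u − 1161/2560)(−(2560/9)u + 12800/9) + (0)
Last nonzero remainder: −(2560/9)u + 12800/9. Dividing through by −2560/9 gives the monic gcd u − 5.
Cancel u − 5 from numerator and denominator to get the reduced form.

(−u^3 − 7u^2 − 39u − 273)/(u^2 + 3u + 36)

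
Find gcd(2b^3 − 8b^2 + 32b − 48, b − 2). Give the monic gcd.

b − 2

Repeated division with remainder:
  2b^3 − 8b^2 + 32b − 48 = (2b^2 − 4b + 24)(b − 2) + (0)
The last nonzero remainder b − 2 is already monic.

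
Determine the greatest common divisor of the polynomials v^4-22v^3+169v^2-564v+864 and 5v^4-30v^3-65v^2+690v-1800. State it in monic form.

v^2-5v+12

Euclidean algorithm in ℚ[v]:
  v^4-22v^3+169v^2-564v+864 = (1/5)(5v^4-30v^3-65v^2+690v-1800) + (-16v^3+182v^2-702v+1224)
  5v^4-30v^3-65v^2+690v-1800 = (-(5/16)v-215/128)(-16v^3+182v^2-702v+1224) + ((1365/64)v^2-(6825/64)v+4095/16)
  -16v^3+182v^2-702v+1224 = (-(1024/1365)v+2176/455)((1365/64)v^2-(6825/64)v+4095/16) + (0)
Last nonzero remainder: (1365/64)v^2-(6825/64)v+4095/16. Dividing through by 1365/64 gives the monic gcd v^2-5v+12.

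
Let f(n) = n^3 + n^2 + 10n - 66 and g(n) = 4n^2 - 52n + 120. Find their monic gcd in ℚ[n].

Euclidean algorithm in ℚ[n]:
  n^3 + n^2 + 10n - 66 = ((1/4)n + 7/2)(4n^2 - 52n + 120) + (162n - 486)
  4n^2 - 52n + 120 = ((2/81)n - 20/81)(162n - 486) + (0)
Last nonzero remainder: 162n - 486. Dividing through by 162 gives the monic gcd n - 3.

n - 3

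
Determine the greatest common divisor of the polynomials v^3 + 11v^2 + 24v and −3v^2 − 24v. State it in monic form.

Apply the Euclidean algorithm:
  v^3 + 11v^2 + 24v = (−(1/3)v − 1)(−3v^2 − 24v) + (0)
Last nonzero remainder: −3v^2 − 24v. Dividing through by −3 gives the monic gcd v^2 + 8v.

v^2 + 8v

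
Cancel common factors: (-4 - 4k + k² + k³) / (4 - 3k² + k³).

Euclidean algorithm in ℚ[k]:
  k³ + k² - 4k - 4 = (k³ - 3k² + 4) + (4k² - 4k - 8)
  k³ - 3k² + 4 = ((1/4)k - 1/2)(4k² - 4k - 8) + (0)
Last nonzero remainder: 4k² - 4k - 8. Dividing through by 4 gives the monic gcd k² - k - 2.
Cancel k² - k - 2 from numerator and denominator to get the reduced form.

(2 + k)/(-2 + k)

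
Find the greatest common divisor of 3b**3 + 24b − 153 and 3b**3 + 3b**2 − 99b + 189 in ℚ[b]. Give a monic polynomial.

b − 3

By polynomial division,
  3b**3 + 24b − 153 = (3b**3 + 3b**2 − 99b + 189) + (−3b**2 + 123b − 342)
  3b**3 + 3b**2 − 99b + 189 = (−b − 42)(−3b**2 + 123b − 342) + (4725b − 14175)
  −3b**2 + 123b − 342 = (−(1/1575)b + 38/1575)(4725b − 14175) + (0)
Last nonzero remainder: 4725b − 14175. Dividing through by 4725 gives the monic gcd b − 3.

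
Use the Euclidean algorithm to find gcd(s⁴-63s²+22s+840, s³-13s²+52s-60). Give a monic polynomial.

s²-11s+30

Repeated division with remainder:
  s⁴-63s²+22s+840 = (s+13)(s³-13s²+52s-60) + (54s²-594s+1620)
  s³-13s²+52s-60 = ((1/54)s-1/27)(54s²-594s+1620) + (0)
Last nonzero remainder: 54s²-594s+1620. Dividing through by 54 gives the monic gcd s²-11s+30.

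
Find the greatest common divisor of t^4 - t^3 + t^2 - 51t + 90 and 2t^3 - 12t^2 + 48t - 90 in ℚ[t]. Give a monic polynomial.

t - 3

Apply the Euclidean algorithm:
  t^4 - t^3 + t^2 - 51t + 90 = ((1/2)t + 5/2)(2t^3 - 12t^2 + 48t - 90) + (7t^2 - 126t + 315)
  2t^3 - 12t^2 + 48t - 90 = ((2/7)t + 24/7)(7t^2 - 126t + 315) + (390t - 1170)
  7t^2 - 126t + 315 = ((7/390)t - 7/26)(390t - 1170) + (0)
Last nonzero remainder: 390t - 1170. Dividing through by 390 gives the monic gcd t - 3.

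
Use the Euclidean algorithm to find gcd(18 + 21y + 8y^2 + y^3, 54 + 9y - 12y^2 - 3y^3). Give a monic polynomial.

9 + 6y + y^2

Euclidean algorithm in ℚ[y]:
  y^3 + 8y^2 + 21y + 18 = (-1/3)(-3y^3 - 12y^2 + 9y + 54) + (4y^2 + 24y + 36)
  -3y^3 - 12y^2 + 9y + 54 = (-(3/4)y + 3/2)(4y^2 + 24y + 36) + (0)
Last nonzero remainder: 4y^2 + 24y + 36. Dividing through by 4 gives the monic gcd y^2 + 6y + 9.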